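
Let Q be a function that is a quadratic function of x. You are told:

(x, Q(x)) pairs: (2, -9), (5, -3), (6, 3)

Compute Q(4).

-7

Write Q(x) = ax² + bx + c; the 3 given values yield a linear system in the 3 coefficients.
Solving, Q(x) = x² - 5x - 3.
Then Q(4) = -7.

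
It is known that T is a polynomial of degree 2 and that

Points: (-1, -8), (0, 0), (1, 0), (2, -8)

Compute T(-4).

-80

First differences: 8, 0, -8. Second differences: -8, -8.
Level-2 differences are constant, so T has degree 2.
Fitting a degree-2 polynomial gives T(k) = -4k² + 4k.
Then T(-4) = -80.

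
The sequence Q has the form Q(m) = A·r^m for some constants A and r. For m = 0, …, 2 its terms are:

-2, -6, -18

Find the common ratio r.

3

Consecutive ratio: -6/(-2) = 3, and -18/(-6) = 3, so r = 3.
Then A·3^0 = -2 gives A = -2, and Q(m) = -2·3^m.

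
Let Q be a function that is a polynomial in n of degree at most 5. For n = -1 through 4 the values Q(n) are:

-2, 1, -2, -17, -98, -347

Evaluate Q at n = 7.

Write Q(n) = an^5 + bn^4 + cn³ + dn² + en + p; the 6 given values yield a linear system in the 6 coefficients.
Solving, the leading coefficient vanishes, and Q(n) = -2n^4 + 3n³ - n² - 3n + 1.
Then Q(7) = -3842.

-3842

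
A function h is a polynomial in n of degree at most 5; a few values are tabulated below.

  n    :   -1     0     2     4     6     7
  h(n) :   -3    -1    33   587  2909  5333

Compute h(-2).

Write h(n) = an^5 + bn^4 + cn³ + dn² + en + p; the 6 given values yield a linear system in the 6 coefficients.
Solving, the leading coefficient vanishes, and h(n) = 2n^4 + 2n³ - 3n² - n - 1.
Then h(-2) = 5.

5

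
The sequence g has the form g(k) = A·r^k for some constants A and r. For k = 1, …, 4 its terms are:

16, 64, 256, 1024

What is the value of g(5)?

4096

Consecutive ratio: 64/16 = 4, and 256/64 = 4, so r = 4.
Then A·4^1 = 16 gives A = 4, and g(k) = 4·4^k.
g(5) = 4·4^5 = 4096.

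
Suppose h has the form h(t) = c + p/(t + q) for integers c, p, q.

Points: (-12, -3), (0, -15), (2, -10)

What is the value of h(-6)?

0

(h(t) − c)(t + q) = p for each data point; the three points give a linear system in c and q, then p follows.
Solving: c = -5, q = 2, p = -20, so h(t) = -5 − 20/(t + 2).
Then h(-6) = -5 − 20/(-4) = 0.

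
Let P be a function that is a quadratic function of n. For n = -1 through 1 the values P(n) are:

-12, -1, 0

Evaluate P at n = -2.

-33

Write P(n) = an² + bn + c; the 3 given values yield a linear system in the 3 coefficients.
Solving, P(n) = -5n² + 6n - 1.
Then P(-2) = -33.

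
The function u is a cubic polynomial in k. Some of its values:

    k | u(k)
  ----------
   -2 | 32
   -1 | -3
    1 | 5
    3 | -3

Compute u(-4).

Write u(k) = ak³ + bk² + ck + d; the 4 given values yield a linear system in the 4 coefficients.
Solving, u(k) = -3k³ + 7k² + 7k - 6.
Then u(-4) = 270.

270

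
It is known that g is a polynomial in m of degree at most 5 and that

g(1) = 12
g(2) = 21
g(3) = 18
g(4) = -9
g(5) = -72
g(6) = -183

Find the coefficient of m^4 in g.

0

First differences: 9, -3, -27, -63, -111. Second differences: -12, -24, -36, -48. Third differences: -12, -12, -12.
Level-3 differences are constant, so g has degree 3.
Fitting a degree-3 polynomial gives g(m) = -2m³ + 6m² + 5m + 3.
The coefficient of m^4 is 0.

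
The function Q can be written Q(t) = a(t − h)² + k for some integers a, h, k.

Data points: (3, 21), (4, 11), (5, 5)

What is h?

6

First differences -10, -6; second difference 4 = 2a, so a = 2.
Expanding, the t-coefficient is −2ah = -4h; matching it to the data gives h = 6, and then k = 3.
So Q(t) = 2(t − 6)² + 3.
Hence h = 6.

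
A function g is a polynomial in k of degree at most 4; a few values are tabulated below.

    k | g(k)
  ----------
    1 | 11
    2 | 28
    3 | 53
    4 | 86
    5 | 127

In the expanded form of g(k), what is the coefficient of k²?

First differences: 17, 25, 33, 41. Second differences: 8, 8, 8.
Level-2 differences are constant, so g has degree 2.
Fitting a degree-2 polynomial gives g(k) = 4k² + 5k + 2.
The coefficient of k² is 4.

4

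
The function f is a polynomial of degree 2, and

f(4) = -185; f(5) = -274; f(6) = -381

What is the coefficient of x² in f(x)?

Write f(x) = ax² + bx + c; the 3 given values yield a linear system in the 3 coefficients.
Solving, f(x) = -9x² - 8x - 9.
The coefficient of x² is -9.

-9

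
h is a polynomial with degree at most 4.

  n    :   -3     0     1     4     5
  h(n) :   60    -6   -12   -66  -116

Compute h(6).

-192

Write h(n) = an^4 + bn³ + cn² + dn + e; the 5 given values yield a linear system in the 5 coefficients.
Solving, the leading coefficient vanishes, and h(n) = -n³ + 2n² - 7n - 6.
Then h(6) = -192.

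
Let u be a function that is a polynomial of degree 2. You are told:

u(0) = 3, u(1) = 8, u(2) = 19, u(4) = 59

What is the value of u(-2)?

11

Write u(k) = ak² + bk + c; the 4 given values yield a linear system in the 3 coefficients.
Solving, u(k) = 3k² + 2k + 3.
Then u(-2) = 11.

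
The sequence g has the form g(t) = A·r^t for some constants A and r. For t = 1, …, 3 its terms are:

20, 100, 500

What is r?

5

Consecutive ratio: 100/20 = 5, and 500/100 = 5, so r = 5.
Then A·5^1 = 20 gives A = 4, and g(t) = 4·5^t.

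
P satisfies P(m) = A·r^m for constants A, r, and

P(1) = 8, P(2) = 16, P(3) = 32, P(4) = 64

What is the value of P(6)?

256

Consecutive ratio: 16/8 = 2, and 32/16 = 2, so r = 2.
Then A·2^1 = 8 gives A = 4, and P(m) = 4·2^m.
P(6) = 4·2^6 = 256.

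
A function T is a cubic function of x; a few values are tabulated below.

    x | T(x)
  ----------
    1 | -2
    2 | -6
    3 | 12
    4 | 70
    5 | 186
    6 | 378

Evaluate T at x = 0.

First differences: -4, 18, 58, 116, 192. Second differences: 22, 40, 58, 76. Third differences: 18, 18, 18.
Level-3 differences are constant, so T has degree 3.
Fitting a degree-3 polynomial gives T(x) = 3x³ - 7x² - 4x + 6.
Then T(0) = 6.

6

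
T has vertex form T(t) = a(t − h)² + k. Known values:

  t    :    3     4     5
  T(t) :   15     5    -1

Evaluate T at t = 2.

First differences -10, -6; second difference 4 = 2a, so a = 2.
Expanding, the t-coefficient is −2ah = -4h; matching it to the data gives h = 6, and then k = -3.
So T(t) = 2(t − 6)² − 3.
T(2) = 2·(-4)² − 3 = 29.

29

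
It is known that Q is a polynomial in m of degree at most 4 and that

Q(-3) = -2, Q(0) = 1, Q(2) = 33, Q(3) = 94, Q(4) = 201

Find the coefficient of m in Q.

Write Q(m) = am^4 + bm³ + cm² + dm + e; the 5 given values yield a linear system in the 5 coefficients.
Solving, the leading coefficient vanishes, and Q(m) = 2m³ + 5m² - 2m + 1.
The coefficient of m is -2.

-2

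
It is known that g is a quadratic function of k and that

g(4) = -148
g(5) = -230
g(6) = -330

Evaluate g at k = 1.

Write g(k) = ak² + bk + c; the 3 given values yield a linear system in the 3 coefficients.
Solving, g(k) = -9k² - k.
Then g(1) = -10.

-10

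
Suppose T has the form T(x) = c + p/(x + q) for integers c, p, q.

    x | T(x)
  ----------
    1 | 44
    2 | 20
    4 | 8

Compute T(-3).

-20

(T(x) − c)(x + q) = p for each data point; the three points give a linear system in c and q, then p follows.
Solving: c = -4, q = 0, p = 48, so T(x) = -4 + 48/(x + 0).
Then T(-3) = -4 + 48/(-3) = -20.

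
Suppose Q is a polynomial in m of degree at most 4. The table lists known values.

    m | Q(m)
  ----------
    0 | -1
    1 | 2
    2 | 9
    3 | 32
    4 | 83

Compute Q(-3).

-106

First differences: 3, 7, 23, 51. Second differences: 4, 16, 28. Third differences: 12, 12.
Level-3 differences are constant, so Q has degree 3.
Fitting a degree-3 polynomial gives Q(m) = 2m³ - 4m² + 5m - 1.
Then Q(-3) = -106.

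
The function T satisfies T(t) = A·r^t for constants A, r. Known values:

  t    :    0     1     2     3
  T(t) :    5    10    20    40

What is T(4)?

80

Consecutive ratio: 10/5 = 2, and 20/10 = 2, so r = 2.
Then A·2^0 = 5 gives A = 5, and T(t) = 5·2^t.
T(4) = 5·2^4 = 80.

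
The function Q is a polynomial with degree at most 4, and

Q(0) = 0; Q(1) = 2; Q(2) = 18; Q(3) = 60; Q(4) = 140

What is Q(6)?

Write Q(x) = ax^4 + bx³ + cx² + dx + e; the 5 given values yield a linear system in the 5 coefficients.
Solving, the leading coefficient vanishes, and Q(x) = 2x³ + x² - x.
Then Q(6) = 462.

462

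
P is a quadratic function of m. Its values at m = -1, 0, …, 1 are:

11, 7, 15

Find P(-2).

Write P(m) = am² + bm + c; the 3 given values yield a linear system in the 3 coefficients.
Solving, P(m) = 6m² + 2m + 7.
Then P(-2) = 27.

27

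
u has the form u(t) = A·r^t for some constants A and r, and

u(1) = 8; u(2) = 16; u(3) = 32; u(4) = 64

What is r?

Consecutive ratio: 16/8 = 2, and 32/16 = 2, so r = 2.
Then A·2^1 = 8 gives A = 4, and u(t) = 4·2^t.

2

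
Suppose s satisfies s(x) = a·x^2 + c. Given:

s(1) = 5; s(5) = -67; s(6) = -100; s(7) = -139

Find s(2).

-4

From s(1) = 5 and s(5) = -67: 1a + c = 5 and 25a + c = -67.
Subtracting: 24a = -72, so a = -3; then c = 5 − (-3)·1 = 8.
So s(x) = -3x² + 8, and s(2) = -4.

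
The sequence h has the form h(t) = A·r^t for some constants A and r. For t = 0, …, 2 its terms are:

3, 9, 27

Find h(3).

81

Consecutive ratio: 9/3 = 3, and 27/9 = 3, so r = 3.
Then A·3^0 = 3 gives A = 3, and h(t) = 3·3^t.
h(3) = 3·3^3 = 81.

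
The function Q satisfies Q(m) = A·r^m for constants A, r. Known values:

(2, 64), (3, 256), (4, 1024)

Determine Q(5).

Consecutive ratio: 256/64 = 4, and 1024/256 = 4, so r = 4.
Then A·4^2 = 64 gives A = 4, and Q(m) = 4·4^m.
Q(5) = 4·4^5 = 4096.

4096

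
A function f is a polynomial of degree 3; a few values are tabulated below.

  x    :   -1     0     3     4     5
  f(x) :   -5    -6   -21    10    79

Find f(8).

Write f(x) = ax³ + bx² + cx + d; the 5 given values yield a linear system in the 4 coefficients.
Solving, f(x) = 2x³ - 5x² - 8x - 6.
Then f(8) = 634.

634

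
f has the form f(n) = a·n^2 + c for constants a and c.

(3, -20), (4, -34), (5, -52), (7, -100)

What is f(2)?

From f(3) = -20 and f(4) = -34: 9a + c = -20 and 16a + c = -34.
Subtracting: 7a = -14, so a = -2; then c = -20 − (-2)·9 = -2.
So f(n) = -2n² − 2, and f(2) = -10.

-10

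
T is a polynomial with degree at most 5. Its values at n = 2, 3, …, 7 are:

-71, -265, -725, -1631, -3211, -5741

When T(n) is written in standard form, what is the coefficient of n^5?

First differences: -194, -460, -906, -1580, -2530. Second differences: -266, -446, -674, -950. Third differences: -180, -228, -276. Fourth differences: -48, -48.
Level-4 differences are constant, so T has degree 4.
Fitting a degree-4 polynomial gives T(n) = -2n^4 - 2n³ - 5n² - n - 1.
The coefficient of n^5 is 0.

0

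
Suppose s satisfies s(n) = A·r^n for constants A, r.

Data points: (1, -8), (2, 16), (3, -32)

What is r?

-2

Consecutive ratio: 16/(-8) = -2, and -32/16 = -2, so r = -2.
Then A·(-2)^1 = -8 gives A = 4, and s(n) = 4·(-2)^n.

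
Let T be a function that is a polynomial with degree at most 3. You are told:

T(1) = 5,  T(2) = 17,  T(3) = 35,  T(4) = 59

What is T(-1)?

First differences: 12, 18, 24. Second differences: 6, 6.
Level-2 differences are constant, so T has degree 2.
Fitting a degree-2 polynomial gives T(x) = 3x² + 3x - 1.
Then T(-1) = -1.

-1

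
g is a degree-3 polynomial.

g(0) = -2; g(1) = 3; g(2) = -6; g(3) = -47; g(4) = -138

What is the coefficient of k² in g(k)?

2

First differences: 5, -9, -41, -91. Second differences: -14, -32, -50. Third differences: -18, -18.
Level-3 differences are constant, so g has degree 3.
Fitting a degree-3 polynomial gives g(k) = -3k³ + 2k² + 6k - 2.
The coefficient of k² is 2.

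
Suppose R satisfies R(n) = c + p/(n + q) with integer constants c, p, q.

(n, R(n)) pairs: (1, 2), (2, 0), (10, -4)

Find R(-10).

(R(n) − c)(n + q) = p for each data point; the three points give a linear system in c and q, then p follows.
Solving: c = -6, q = 2, p = 24, so R(n) = -6 + 24/(n + 2).
Then R(-10) = -6 + 24/(-8) = -9.

-9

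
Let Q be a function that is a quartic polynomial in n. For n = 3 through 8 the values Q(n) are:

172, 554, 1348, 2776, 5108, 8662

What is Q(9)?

13804

Write Q(n) = an^4 + bn³ + cn² + dn + e; the 6 given values yield a linear system in the 5 coefficients.
Solving, Q(n) = 2n^4 + n³ - 5n - 2.
Then Q(9) = 13804.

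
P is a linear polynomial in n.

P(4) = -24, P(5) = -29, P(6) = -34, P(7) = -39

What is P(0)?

-4

First differences: -5, -5, -5.
Level-1 differences are constant, so P has degree 1.
Fitting a degree-1 polynomial gives P(n) = -5n - 4.
The constant term is P(0) = -4.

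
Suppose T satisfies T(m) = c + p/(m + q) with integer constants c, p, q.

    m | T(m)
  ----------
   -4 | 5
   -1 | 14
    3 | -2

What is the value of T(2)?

-4

(T(m) − c)(m + q) = p for each data point; the three points give a linear system in c and q, then p follows.
Solving: c = 2, q = 0, p = -12, so T(m) = 2 − 12/(m + 0).
Then T(2) = 2 − 12/2 = -4.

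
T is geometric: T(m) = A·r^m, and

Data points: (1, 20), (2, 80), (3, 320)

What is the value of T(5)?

5120

Consecutive ratio: 80/20 = 4, and 320/80 = 4, so r = 4.
Then A·4^1 = 20 gives A = 5, and T(m) = 5·4^m.
T(5) = 5·4^5 = 5120.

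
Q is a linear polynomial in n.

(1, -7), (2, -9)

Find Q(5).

-15

Write Q(n) = an + b; the 2 given values yield a linear system in the 2 coefficients.
Solving, Q(n) = -2n - 5.
Then Q(5) = -15.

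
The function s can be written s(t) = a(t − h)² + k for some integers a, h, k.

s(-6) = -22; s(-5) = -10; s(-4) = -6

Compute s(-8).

-70

First differences 12, 4; second difference -8 = 2a, so a = -4.
Expanding, the t-coefficient is −2ah = 8h; matching it to the data gives h = -4, and then k = -6.
So s(t) = -4(t + 4)² − 6.
s(-8) = -4·(-4)² − 6 = -70.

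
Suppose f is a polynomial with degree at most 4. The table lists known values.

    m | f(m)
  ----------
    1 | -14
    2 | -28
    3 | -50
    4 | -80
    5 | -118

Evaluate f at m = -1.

-10

Write f(m) = am^4 + bm³ + cm² + dm + e; the 5 given values yield a linear system in the 5 coefficients.
Solving, the top 2 coefficients vanish, and f(m) = -4m² - 2m - 8.
Then f(-1) = -10.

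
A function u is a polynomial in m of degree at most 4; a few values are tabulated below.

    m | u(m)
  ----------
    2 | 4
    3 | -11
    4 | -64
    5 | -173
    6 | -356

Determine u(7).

-631

Write u(m) = am^4 + bm³ + cm² + dm + e; the 5 given values yield a linear system in the 5 coefficients.
Solving, the leading coefficient vanishes, and u(m) = -3m³ + 8m² + 2m - 8.
Then u(7) = -631.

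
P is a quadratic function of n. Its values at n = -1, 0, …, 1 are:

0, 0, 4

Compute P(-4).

24

Write P(n) = an² + bn + c; the 3 given values yield a linear system in the 3 coefficients.
Solving, P(n) = 2n² + 2n.
Then P(-4) = 24.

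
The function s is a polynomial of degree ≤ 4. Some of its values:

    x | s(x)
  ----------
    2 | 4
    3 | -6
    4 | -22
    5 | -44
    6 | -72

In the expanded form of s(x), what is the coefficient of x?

5

First differences: -10, -16, -22, -28. Second differences: -6, -6, -6.
Level-2 differences are constant, so s has degree 2.
Fitting a degree-2 polynomial gives s(x) = -3x² + 5x + 6.
The coefficient of x is 5.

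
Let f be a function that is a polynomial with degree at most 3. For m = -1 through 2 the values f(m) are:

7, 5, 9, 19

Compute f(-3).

First differences: -2, 4, 10. Second differences: 6, 6.
Level-2 differences are constant, so f has degree 2.
Fitting a degree-2 polynomial gives f(m) = 3m² + m + 5.
Then f(-3) = 29.

29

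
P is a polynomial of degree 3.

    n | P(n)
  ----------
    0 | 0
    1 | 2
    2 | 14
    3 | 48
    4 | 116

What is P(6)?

Write P(n) = an³ + bn² + cn + d; the 5 given values yield a linear system in the 4 coefficients.
Solving, P(n) = 2n³ - n² + n.
Then P(6) = 402.

402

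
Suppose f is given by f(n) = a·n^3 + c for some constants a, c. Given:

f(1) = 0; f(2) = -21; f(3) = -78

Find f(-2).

27

From f(1) = 0 and f(2) = -21: 1a + c = 0 and 8a + c = -21.
Subtracting: 7a = -21, so a = -3; then c = 0 − (-3)·1 = 3.
So f(n) = -3n³ + 3, and f(-2) = 27.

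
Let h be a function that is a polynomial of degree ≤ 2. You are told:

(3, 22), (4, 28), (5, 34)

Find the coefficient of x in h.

6

Write h(x) = ax² + bx + c; the 3 given values yield a linear system in the 3 coefficients.
Solving, the leading coefficient vanishes, and h(x) = 6x + 4.
The coefficient of x is 6.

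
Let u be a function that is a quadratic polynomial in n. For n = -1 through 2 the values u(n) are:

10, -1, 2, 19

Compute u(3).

First differences: -11, 3, 17. Second differences: 14, 14.
Level-2 differences are constant, so u has degree 2.
Extending the table by one column gives the next first difference 31, so u(3) = 19 + 31 = 50.

50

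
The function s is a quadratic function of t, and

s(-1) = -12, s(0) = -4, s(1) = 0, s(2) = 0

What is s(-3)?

-40

First differences: 8, 4, 0. Second differences: -4, -4.
Level-2 differences are constant, so s has degree 2.
Fitting a degree-2 polynomial gives s(t) = -2t² + 6t - 4.
Then s(-3) = -40.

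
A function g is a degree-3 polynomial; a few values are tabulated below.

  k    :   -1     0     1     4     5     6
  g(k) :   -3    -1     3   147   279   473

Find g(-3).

Write g(k) = ak³ + bk² + ck + d; the 6 given values yield a linear system in the 4 coefficients.
Solving, g(k) = 2k³ + k² + k - 1.
Then g(-3) = -49.

-49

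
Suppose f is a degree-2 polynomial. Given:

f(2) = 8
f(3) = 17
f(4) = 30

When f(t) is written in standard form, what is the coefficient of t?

Write f(t) = at² + bt + c; the 3 given values yield a linear system in the 3 coefficients.
Solving, f(t) = 2t² - t + 2.
The coefficient of t is -1.

-1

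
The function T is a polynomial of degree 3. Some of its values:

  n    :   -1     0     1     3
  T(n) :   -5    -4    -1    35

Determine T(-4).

-56

Write T(n) = an³ + bn² + cn + d; the 4 given values yield a linear system in the 4 coefficients.
Solving, T(n) = n³ + n² + n - 4.
Then T(-4) = -56.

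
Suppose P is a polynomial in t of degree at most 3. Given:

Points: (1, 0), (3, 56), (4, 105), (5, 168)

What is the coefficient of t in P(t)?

Write P(t) = at³ + bt² + ct + d; the 4 given values yield a linear system in the 4 coefficients.
Solving, the leading coefficient vanishes, and P(t) = 7t² - 7.
The coefficient of t is 0.

0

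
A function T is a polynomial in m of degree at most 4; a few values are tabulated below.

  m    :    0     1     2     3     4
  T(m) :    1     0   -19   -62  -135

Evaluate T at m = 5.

Write T(m) = am^4 + bm³ + cm² + dm + e; the 5 given values yield a linear system in the 5 coefficients.
Solving, the leading coefficient vanishes, and T(m) = -m³ - 6m² + 6m + 1.
Then T(5) = -244.

-244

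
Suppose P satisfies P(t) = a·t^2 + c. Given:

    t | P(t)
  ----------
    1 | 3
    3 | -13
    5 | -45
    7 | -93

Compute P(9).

From P(1) = 3 and P(3) = -13: 1a + c = 3 and 9a + c = -13.
Subtracting: 8a = -16, so a = -2; then c = 3 − (-2)·1 = 5.
So P(t) = -2t² + 5, and P(9) = -157.

-157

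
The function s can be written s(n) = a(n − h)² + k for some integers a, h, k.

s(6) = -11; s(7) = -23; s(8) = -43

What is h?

First differences -12, -20; second difference -8 = 2a, so a = -4.
Expanding, the n-coefficient is −2ah = 8h; matching it to the data gives h = 5, and then k = -7.
So s(n) = -4(n − 5)² − 7.
Hence h = 5.

5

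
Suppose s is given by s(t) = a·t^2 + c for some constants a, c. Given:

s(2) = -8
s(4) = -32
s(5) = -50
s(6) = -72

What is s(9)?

-162

From s(2) = -8 and s(4) = -32: 4a + c = -8 and 16a + c = -32.
Subtracting: 12a = -24, so a = -2; then c = -8 − (-2)·4 = 0.
So s(t) = -2t² + 0, and s(9) = -162.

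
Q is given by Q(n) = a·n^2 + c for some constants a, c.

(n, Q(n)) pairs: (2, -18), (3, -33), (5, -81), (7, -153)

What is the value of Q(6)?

-114

From Q(2) = -18 and Q(3) = -33: 4a + c = -18 and 9a + c = -33.
Subtracting: 5a = -15, so a = -3; then c = -18 − (-3)·4 = -6.
So Q(n) = -3n² − 6, and Q(6) = -114.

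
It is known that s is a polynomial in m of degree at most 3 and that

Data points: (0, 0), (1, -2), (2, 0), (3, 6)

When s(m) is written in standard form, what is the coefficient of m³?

Write s(m) = am³ + bm² + cm + d; the 4 given values yield a linear system in the 4 coefficients.
Solving, the leading coefficient vanishes, and s(m) = 2m² - 4m.
The coefficient of m³ is 0.

0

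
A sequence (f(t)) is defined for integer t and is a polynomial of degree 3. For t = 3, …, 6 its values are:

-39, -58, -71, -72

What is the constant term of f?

-6

Write f(t) = at³ + bt² + ct + d; the 4 given values yield a linear system in the 4 coefficients.
Solving, f(t) = t³ - 9t² + 7t - 6.
The constant term is f(0) = -6.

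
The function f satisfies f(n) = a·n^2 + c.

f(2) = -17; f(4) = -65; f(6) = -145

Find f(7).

-197

From f(2) = -17 and f(4) = -65: 4a + c = -17 and 16a + c = -65.
Subtracting: 12a = -48, so a = -4; then c = -17 − (-4)·4 = -1.
So f(n) = -4n² − 1, and f(7) = -197.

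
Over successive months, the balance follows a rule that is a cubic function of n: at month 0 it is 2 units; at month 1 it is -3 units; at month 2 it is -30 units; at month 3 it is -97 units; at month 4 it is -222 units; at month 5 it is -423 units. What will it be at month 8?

-1662

Write the value at n as g(n).
Write g(n) = an³ + bn² + cn + d; the 6 given values yield a linear system in the 4 coefficients.
Solving, g(n) = -3n³ - 2n² + 2.
Then g(8) = -1662.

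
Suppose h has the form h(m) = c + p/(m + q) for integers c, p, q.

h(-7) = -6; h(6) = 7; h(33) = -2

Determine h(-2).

-9

(h(m) − c)(m + q) = p for each data point; the three points give a linear system in c and q, then p follows.
Solving: c = -3, q = -3, p = 30, so h(m) = -3 + 30/(m − 3).
Then h(-2) = -3 + 30/(-5) = -9.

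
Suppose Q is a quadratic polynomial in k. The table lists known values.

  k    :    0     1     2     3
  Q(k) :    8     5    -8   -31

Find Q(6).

-160

Write Q(k) = ak² + bk + c; the 4 given values yield a linear system in the 3 coefficients.
Solving, Q(k) = -5k² + 2k + 8.
Then Q(6) = -160.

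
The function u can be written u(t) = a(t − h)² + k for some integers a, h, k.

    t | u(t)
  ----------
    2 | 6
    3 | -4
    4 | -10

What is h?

First differences -10, -6; second difference 4 = 2a, so a = 2.
Expanding, the t-coefficient is −2ah = -4h; matching it to the data gives h = 5, and then k = -12.
So u(t) = 2(t − 5)² − 12.
Hence h = 5.

5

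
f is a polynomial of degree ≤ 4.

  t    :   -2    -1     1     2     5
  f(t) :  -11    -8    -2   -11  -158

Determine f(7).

-416

Write f(t) = at^4 + bt³ + ct² + dt + e; the 5 given values yield a linear system in the 5 coefficients.
Solving, the leading coefficient vanishes, and f(t) = -t³ - 2t² + 4t - 3.
Then f(7) = -416.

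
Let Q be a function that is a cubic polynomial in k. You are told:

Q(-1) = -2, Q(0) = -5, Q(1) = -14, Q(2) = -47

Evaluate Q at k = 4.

Write Q(k) = ak³ + bk² + ck + d; the 4 given values yield a linear system in the 4 coefficients.
Solving, Q(k) = -3k³ - 3k² - 3k - 5.
Then Q(4) = -257.

-257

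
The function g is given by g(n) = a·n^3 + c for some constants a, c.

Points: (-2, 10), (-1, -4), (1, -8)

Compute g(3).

From g(-2) = 10 and g(-1) = -4: -8a + c = 10 and -1a + c = -4.
Subtracting: 7a = -14, so a = -2; then c = 10 − (-2)·(-8) = -6.
So g(n) = -2n³ − 6, and g(3) = -60.

-60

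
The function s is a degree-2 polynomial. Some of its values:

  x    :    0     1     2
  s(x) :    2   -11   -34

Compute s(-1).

5

Write s(x) = ax² + bx + c; the 3 given values yield a linear system in the 3 coefficients.
Solving, s(x) = -5x² - 8x + 2.
Then s(-1) = 5.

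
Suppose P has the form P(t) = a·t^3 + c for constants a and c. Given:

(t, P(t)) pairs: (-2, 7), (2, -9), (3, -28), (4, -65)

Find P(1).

From P(-2) = 7 and P(2) = -9: -8a + c = 7 and 8a + c = -9.
Subtracting: 16a = -16, so a = -1; then c = 7 − (-1)·(-8) = -1.
So P(t) = -1t³ − 1, and P(1) = -2.

-2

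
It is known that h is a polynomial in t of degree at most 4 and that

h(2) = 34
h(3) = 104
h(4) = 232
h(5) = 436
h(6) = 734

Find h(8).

1684

First differences: 70, 128, 204, 298. Second differences: 58, 76, 94. Third differences: 18, 18.
Level-3 differences are constant, so h has degree 3.
Fitting a degree-3 polynomial gives h(t) = 3t³ + 2t² + 3t - 4.
Then h(8) = 1684.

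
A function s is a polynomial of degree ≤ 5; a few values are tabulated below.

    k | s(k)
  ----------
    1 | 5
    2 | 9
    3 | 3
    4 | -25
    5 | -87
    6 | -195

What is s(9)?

First differences: 4, -6, -28, -62, -108. Second differences: -10, -22, -34, -46. Third differences: -12, -12, -12.
Level-3 differences are constant, so s has degree 3.
Fitting a degree-3 polynomial gives s(k) = -2k³ + 7k² - 3k + 3.
Then s(9) = -915.

-915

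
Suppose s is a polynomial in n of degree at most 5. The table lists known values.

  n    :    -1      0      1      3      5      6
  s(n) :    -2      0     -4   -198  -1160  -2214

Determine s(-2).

Write s(n) = an^5 + bn^4 + cn³ + dn² + en + p; the 6 given values yield a linear system in the 6 coefficients.
Solving, the leading coefficient vanishes, and s(n) = -n^4 - 4n³ - 2n² + 3n.
Then s(-2) = 2.

2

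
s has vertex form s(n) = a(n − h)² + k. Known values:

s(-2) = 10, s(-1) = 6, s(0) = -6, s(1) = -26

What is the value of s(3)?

-90

First differences -4, -12, -20; second difference -8 = 2a, so a = -4.
Expanding, the n-coefficient is −2ah = 8h; matching it to the data gives h = -2, and then k = 10.
So s(n) = -4(n + 2)² + 10.
s(3) = -4·5² + 10 = -90.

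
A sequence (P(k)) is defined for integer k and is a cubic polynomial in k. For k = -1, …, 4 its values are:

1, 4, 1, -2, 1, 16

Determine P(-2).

-14

Write P(k) = ak³ + bk² + ck + d; the 6 given values yield a linear system in the 4 coefficients.
Solving, P(k) = k³ - 3k² - k + 4.
Then P(-2) = -14.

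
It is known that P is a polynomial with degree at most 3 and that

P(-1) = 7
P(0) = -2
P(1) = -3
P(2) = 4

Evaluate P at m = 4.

Write P(m) = am³ + bm² + cm + d; the 4 given values yield a linear system in the 4 coefficients.
Solving, the leading coefficient vanishes, and P(m) = 4m² - 5m - 2.
Then P(4) = 42.

42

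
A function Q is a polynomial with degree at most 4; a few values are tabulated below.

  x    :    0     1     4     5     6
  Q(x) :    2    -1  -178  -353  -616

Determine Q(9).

-2113

Write Q(x) = ax^4 + bx³ + cx² + dx + e; the 5 given values yield a linear system in the 5 coefficients.
Solving, the leading coefficient vanishes, and Q(x) = -3x³ + x² - x + 2.
Then Q(9) = -2113.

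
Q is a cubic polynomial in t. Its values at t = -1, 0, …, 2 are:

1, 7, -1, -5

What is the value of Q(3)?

13

Write Q(t) = at³ + bt² + ct + d; the 4 given values yield a linear system in the 4 coefficients.
Solving, Q(t) = 3t³ - 7t² - 4t + 7.
Then Q(3) = 13.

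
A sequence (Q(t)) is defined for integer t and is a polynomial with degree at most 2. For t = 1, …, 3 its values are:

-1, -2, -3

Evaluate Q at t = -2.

2

First differences: -1, -1.
Level-1 differences are constant, so Q has degree 1.
Fitting a degree-1 polynomial gives Q(t) = -t.
Then Q(-2) = 2.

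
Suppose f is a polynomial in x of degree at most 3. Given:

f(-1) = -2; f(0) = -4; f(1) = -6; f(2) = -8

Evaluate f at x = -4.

First differences: -2, -2, -2.
Level-1 differences are constant, so f has degree 1.
Fitting a degree-1 polynomial gives f(x) = -2x - 4.
Then f(-4) = 4.

4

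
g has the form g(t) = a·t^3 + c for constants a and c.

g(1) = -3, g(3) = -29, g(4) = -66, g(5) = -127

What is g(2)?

-10

From g(1) = -3 and g(3) = -29: 1a + c = -3 and 27a + c = -29.
Subtracting: 26a = -26, so a = -1; then c = -3 − (-1)·1 = -2.
So g(t) = -1t³ − 2, and g(2) = -10.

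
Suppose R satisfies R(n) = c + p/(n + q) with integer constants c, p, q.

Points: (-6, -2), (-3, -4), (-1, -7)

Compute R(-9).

(R(n) − c)(n + q) = p for each data point; the three points give a linear system in c and q, then p follows.
Solving: c = 2, q = -3, p = 36, so R(n) = 2 + 36/(n − 3).
Then R(-9) = 2 + 36/(-12) = -1.

-1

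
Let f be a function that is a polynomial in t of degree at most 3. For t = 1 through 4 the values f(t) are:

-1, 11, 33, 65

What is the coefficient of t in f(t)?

First differences: 12, 22, 32. Second differences: 10, 10.
Level-2 differences are constant, so f has degree 2.
Fitting a degree-2 polynomial gives f(t) = 5t² - 3t - 3.
The coefficient of t is -3.

-3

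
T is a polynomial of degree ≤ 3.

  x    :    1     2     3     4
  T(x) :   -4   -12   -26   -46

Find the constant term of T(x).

Write T(x) = ax³ + bx² + cx + d; the 4 given values yield a linear system in the 4 coefficients.
Solving, the leading coefficient vanishes, and T(x) = -3x² + x - 2.
The constant term is T(0) = -2.

-2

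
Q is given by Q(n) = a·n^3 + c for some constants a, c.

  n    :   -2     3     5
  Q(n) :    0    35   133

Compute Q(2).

From Q(-2) = 0 and Q(3) = 35: -8a + c = 0 and 27a + c = 35.
Subtracting: 35a = 35, so a = 1; then c = 0 − 1·(-8) = 8.
So Q(n) = 1n³ + 8, and Q(2) = 16.

16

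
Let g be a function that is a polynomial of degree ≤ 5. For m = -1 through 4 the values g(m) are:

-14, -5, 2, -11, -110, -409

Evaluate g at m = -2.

First differences: 9, 7, -13, -99, -299. Second differences: -2, -20, -86, -200. Third differences: -18, -66, -114. Fourth differences: -48, -48.
Level-4 differences are constant, so g has degree 4.
Fitting a degree-4 polynomial gives g(m) = -2m^4 + m³ + m² + 7m - 5.
Then g(-2) = -55.

-55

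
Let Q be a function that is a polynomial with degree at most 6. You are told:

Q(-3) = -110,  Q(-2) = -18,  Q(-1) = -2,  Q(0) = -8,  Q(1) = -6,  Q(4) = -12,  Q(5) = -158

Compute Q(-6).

-1742

Write Q(k) = ak^6 + bk^5 + ck^4 + dk³ + ek² + pk + q; the 7 given values yield a linear system in the 7 coefficients.
Solving, the top 2 coefficients vanish, and Q(k) = -k^4 + 3k³ + 5k² - 5k - 8.
Then Q(-6) = -1742.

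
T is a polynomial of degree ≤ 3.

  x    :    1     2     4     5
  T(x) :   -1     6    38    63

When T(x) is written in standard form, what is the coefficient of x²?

Write T(x) = ax³ + bx² + cx + d; the 4 given values yield a linear system in the 4 coefficients.
Solving, the leading coefficient vanishes, and T(x) = 3x² - 2x - 2.
The coefficient of x² is 3.

3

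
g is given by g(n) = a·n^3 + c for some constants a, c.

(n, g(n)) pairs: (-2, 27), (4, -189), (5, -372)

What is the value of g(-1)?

6

From g(-2) = 27 and g(4) = -189: -8a + c = 27 and 64a + c = -189.
Subtracting: 72a = -216, so a = -3; then c = 27 − (-3)·(-8) = 3.
So g(n) = -3n³ + 3, and g(-1) = 6.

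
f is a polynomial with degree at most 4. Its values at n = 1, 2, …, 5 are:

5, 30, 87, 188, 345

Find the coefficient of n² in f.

Write f(n) = an^4 + bn³ + cn² + dn + e; the 5 given values yield a linear system in the 5 coefficients.
Solving, the leading coefficient vanishes, and f(n) = 2n³ + 4n² - n.
The coefficient of n² is 4.

4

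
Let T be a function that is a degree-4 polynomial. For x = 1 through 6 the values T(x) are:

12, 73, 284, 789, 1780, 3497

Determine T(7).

6228

Write T(x) = ax^4 + bx³ + cx² + dx + e; the 6 given values yield a linear system in the 5 coefficients.
Solving, T(x) = 2x^4 + 4x³ + x² + 5.
Then T(7) = 6228.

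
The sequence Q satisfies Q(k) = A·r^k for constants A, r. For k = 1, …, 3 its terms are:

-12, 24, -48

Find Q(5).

-192

Consecutive ratio: 24/(-12) = -2, and -48/24 = -2, so r = -2.
Then A·(-2)^1 = -12 gives A = 6, and Q(k) = 6·(-2)^k.
Q(5) = 6·(-2)^5 = -192.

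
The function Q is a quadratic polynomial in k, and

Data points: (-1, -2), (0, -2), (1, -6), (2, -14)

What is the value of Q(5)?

First differences: 0, -4, -8. Second differences: -4, -4.
Level-2 differences are constant, so Q has degree 2.
Fitting a degree-2 polynomial gives Q(k) = -2k² - 2k - 2.
Then Q(5) = -62.

-62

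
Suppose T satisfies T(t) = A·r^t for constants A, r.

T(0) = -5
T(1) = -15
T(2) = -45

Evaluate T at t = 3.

-135

Consecutive ratio: -15/(-5) = 3, and -45/(-15) = 3, so r = 3.
Then A·3^0 = -5 gives A = -5, and T(t) = -5·3^t.
T(3) = -5·3^3 = -135.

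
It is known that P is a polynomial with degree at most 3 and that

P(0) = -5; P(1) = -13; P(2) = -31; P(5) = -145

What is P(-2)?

Write P(n) = an³ + bn² + cn + d; the 4 given values yield a linear system in the 4 coefficients.
Solving, the leading coefficient vanishes, and P(n) = -5n² - 3n - 5.
Then P(-2) = -19.

-19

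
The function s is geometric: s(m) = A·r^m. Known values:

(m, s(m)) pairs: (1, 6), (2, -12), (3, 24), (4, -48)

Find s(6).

-192

Consecutive ratio: -12/6 = -2, and 24/(-12) = -2, so r = -2.
Then A·(-2)^1 = 6 gives A = -3, and s(m) = -3·(-2)^m.
s(6) = -3·(-2)^6 = -192.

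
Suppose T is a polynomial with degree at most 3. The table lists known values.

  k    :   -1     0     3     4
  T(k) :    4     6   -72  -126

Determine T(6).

-276

Write T(k) = ak³ + bk² + ck + d; the 4 given values yield a linear system in the 4 coefficients.
Solving, the leading coefficient vanishes, and T(k) = -7k² - 5k + 6.
Then T(6) = -276.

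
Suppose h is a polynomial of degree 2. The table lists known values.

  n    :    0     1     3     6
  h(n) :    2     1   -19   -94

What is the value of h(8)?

Write h(n) = an² + bn + c; the 4 given values yield a linear system in the 3 coefficients.
Solving, h(n) = -3n² + 2n + 2.
Then h(8) = -174.

-174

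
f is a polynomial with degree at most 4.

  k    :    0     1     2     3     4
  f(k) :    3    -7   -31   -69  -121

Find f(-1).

Write f(k) = ak^4 + bk³ + ck² + dk + e; the 5 given values yield a linear system in the 5 coefficients.
Solving, the top 2 coefficients vanish, and f(k) = -7k² - 3k + 3.
Then f(-1) = -1.

-1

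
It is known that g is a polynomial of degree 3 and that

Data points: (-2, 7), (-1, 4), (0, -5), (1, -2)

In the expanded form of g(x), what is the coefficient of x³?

3

Write g(x) = ax³ + bx² + cx + d; the 4 given values yield a linear system in the 4 coefficients.
Solving, g(x) = 3x³ + 6x² - 6x - 5.
The coefficient of x³ is 3.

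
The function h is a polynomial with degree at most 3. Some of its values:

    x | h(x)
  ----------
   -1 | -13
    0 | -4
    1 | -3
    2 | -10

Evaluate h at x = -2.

-30

First differences: 9, 1, -7. Second differences: -8, -8.
Level-2 differences are constant, so h has degree 2.
Fitting a degree-2 polynomial gives h(x) = -4x² + 5x - 4.
Then h(-2) = -30.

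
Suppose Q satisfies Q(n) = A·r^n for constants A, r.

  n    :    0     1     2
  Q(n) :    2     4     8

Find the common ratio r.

Consecutive ratio: 4/2 = 2, and 8/4 = 2, so r = 2.
Then A·2^0 = 2 gives A = 2, and Q(n) = 2·2^n.

2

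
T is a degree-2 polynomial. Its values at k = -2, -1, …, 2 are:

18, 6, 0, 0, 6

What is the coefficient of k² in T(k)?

3

First differences: -12, -6, 0, 6. Second differences: 6, 6, 6.
Level-2 differences are constant, so T has degree 2.
Fitting a degree-2 polynomial gives T(k) = 3k² - 3k.
The coefficient of k² is 3.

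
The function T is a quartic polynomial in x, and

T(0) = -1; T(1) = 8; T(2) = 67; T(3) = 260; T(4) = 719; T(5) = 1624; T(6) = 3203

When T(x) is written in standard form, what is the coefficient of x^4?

Write T(x) = ax^4 + bx³ + cx² + dx + e; the 7 given values yield a linear system in the 5 coefficients.
Solving, T(x) = 2x^4 + 2x³ + 5x² - 1.
The coefficient of x^4 is 2.

2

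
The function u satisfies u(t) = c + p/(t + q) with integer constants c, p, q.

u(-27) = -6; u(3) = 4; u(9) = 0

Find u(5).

(u(t) − c)(t + q) = p for each data point; the three points give a linear system in c and q, then p follows.
Solving: c = -4, q = 3, p = 48, so u(t) = -4 + 48/(t + 3).
Then u(5) = -4 + 48/8 = 2.

2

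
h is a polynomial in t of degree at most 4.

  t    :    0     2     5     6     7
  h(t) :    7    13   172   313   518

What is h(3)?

34

Write h(t) = at^4 + bt³ + ct² + dt + e; the 5 given values yield a linear system in the 5 coefficients.
Solving, the leading coefficient vanishes, and h(t) = 2t³ - 4t² + 3t + 7.
Then h(3) = 34.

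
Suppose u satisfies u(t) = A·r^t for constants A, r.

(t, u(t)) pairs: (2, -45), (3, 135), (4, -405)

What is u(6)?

-3645

Consecutive ratio: 135/(-45) = -3, and -405/135 = -3, so r = -3.
Then A·(-3)^2 = -45 gives A = -5, and u(t) = -5·(-3)^t.
u(6) = -5·(-3)^6 = -3645.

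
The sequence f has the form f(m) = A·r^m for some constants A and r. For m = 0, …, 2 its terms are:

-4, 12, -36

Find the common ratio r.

Consecutive ratio: 12/(-4) = -3, and -36/12 = -3, so r = -3.
Then A·(-3)^0 = -4 gives A = -4, and f(m) = -4·(-3)^m.

-3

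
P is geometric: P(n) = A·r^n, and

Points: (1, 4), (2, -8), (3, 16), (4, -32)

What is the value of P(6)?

-128

Consecutive ratio: -8/4 = -2, and 16/(-8) = -2, so r = -2.
Then A·(-2)^1 = 4 gives A = -2, and P(n) = -2·(-2)^n.
P(6) = -2·(-2)^6 = -128.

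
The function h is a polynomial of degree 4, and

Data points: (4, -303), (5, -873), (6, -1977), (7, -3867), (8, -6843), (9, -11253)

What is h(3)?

-63

Write h(k) = ak^4 + bk³ + ck² + dk + e; the 6 given values yield a linear system in the 5 coefficients.
Solving, h(k) = -2k^4 + 2k³ + 5k² + k - 3.
Then h(3) = -63.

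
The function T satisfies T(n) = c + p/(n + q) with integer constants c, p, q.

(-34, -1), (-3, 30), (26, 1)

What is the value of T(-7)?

-10

(T(n) − c)(n + q) = p for each data point; the three points give a linear system in c and q, then p follows.
Solving: c = 0, q = 4, p = 30, so T(n) = 30/(n + 4).
Then T(-7) = 0 + 30/(-3) = -10.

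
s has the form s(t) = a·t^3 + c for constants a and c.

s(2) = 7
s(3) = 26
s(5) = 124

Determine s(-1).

From s(2) = 7 and s(3) = 26: 8a + c = 7 and 27a + c = 26.
Subtracting: 19a = 19, so a = 1; then c = 7 − 1·8 = -1.
So s(t) = 1t³ − 1, and s(-1) = -2.

-2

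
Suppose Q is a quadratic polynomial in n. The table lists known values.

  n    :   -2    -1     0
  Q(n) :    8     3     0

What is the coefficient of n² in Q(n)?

1

Write Q(n) = an² + bn + c; the 3 given values yield a linear system in the 3 coefficients.
Solving, Q(n) = n² - 2n.
The coefficient of n² is 1.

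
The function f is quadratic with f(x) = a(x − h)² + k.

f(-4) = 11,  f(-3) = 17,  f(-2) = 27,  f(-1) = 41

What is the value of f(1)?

First differences 6, 10, 14; second difference 4 = 2a, so a = 2.
Expanding, the x-coefficient is −2ah = -4h; matching it to the data gives h = -5, and then k = 9.
So f(x) = 2(x + 5)² + 9.
f(1) = 2·6² + 9 = 81.

81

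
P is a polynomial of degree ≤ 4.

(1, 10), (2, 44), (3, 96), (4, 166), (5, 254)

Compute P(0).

Write P(m) = am^4 + bm³ + cm² + dm + e; the 5 given values yield a linear system in the 5 coefficients.
Solving, the top 2 coefficients vanish, and P(m) = 9m² + 7m - 6.
Then P(0) = -6.

-6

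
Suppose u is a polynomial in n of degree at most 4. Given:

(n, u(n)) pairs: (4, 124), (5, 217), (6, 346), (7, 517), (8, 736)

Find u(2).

22

First differences: 93, 129, 171, 219. Second differences: 36, 42, 48. Third differences: 6, 6.
Level-3 differences are constant, so u has degree 3.
Fitting a degree-3 polynomial gives u(n) = n³ + 3n² + 5n - 8.
Then u(2) = 22.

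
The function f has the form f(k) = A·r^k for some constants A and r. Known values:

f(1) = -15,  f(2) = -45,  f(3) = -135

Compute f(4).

-405

Consecutive ratio: -45/(-15) = 3, and -135/(-45) = 3, so r = 3.
Then A·3^1 = -15 gives A = -5, and f(k) = -5·3^k.
f(4) = -5·3^4 = -405.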